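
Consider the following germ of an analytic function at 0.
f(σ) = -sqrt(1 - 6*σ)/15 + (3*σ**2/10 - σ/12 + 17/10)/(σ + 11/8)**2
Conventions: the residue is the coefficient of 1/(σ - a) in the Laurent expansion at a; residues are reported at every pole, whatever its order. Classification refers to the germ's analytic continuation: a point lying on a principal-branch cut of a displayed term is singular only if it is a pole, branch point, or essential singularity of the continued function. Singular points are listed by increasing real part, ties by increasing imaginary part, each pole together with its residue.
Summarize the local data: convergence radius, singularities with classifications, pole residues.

Denominator factor (σ + 11/8)^2: pole of order 2 at -11/8, modulus 11/8.
Branch term (-1/15)*sqrt(1 - σ/(1/6)): its argument vanishes at σ = 1/6, a square-root branch point, modulus 1/6.
The radius of convergence is the smallest modulus among the singular points: 1/6.
The branch term is analytic at -11/8 and contributes nothing to the residue; only the rational part matters.
At the order-2 pole -11/8 set g(σ) = (σ - (-11/8))^2*(rational part) = 3*σ**2/10 - σ/12 + 17/10.
Order-2 pole: residue = g'(a); g'(-11/8) = -109/120, so the residue is -109/120.
List the singular points by increasing real part (a conjugate pair: the negative imaginary part first).

Radius of convergence at 0: 1/6.
At -11/8: a pole of order 2; residue -109/120.
At 1/6: an algebraic (square-root) branch point.


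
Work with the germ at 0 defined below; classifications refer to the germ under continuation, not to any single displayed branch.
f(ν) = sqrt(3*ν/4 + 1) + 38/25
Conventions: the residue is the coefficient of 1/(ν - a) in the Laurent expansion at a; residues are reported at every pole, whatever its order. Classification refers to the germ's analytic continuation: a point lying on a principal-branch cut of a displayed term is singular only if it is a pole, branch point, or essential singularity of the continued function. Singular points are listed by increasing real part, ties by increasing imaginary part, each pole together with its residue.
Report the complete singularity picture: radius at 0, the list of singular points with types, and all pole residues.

Branch term (1)*sqrt(1 - ν/(-4/3)): its argument vanishes at ν = -4/3, a square-root branch point, modulus 4/3.
The radius of convergence is the smallest modulus among the singular points: 4/3.

Radius of convergence at 0: 4/3.
At -4/3: an algebraic (square-root) branch point.


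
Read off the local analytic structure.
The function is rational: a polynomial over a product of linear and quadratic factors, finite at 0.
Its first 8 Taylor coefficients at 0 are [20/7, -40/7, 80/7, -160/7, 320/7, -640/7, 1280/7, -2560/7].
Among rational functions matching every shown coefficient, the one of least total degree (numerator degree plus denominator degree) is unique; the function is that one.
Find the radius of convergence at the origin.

The radius of convergence is 1/2.

No rational of total degree below 1 reproduces all 8 coefficients; solving the [0/1] Pade equations on them gives f(v) = 10/(7*(v + 1/2)), whose expansion matches every shown term.
Denominator factor (v + 1/2): pole of order 1 at -1/2, modulus 1/2.
The radius of convergence is the smallest modulus among the singular points: 1/2.


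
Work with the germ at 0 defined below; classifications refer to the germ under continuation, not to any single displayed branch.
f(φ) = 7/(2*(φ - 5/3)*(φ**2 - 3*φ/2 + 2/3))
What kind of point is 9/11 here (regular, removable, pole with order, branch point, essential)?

The point is a regular point.

Denominator factors: φ**2 - 3*φ/2 + 2/3 = 79/726 at φ = 9/11; φ - 5/3 = -28/33 at φ = 9/11 — none vanishes.
So the germ continues analytically to 9/11.


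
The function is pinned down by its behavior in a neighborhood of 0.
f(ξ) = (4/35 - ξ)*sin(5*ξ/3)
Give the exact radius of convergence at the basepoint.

The factor sin(5*ξ/3) is entire and contributes no finite singular point.
The polynomial part has no poles.
No finite singular points: the Taylor series at 0 converges everywhere.

The radius of convergence is infinite.


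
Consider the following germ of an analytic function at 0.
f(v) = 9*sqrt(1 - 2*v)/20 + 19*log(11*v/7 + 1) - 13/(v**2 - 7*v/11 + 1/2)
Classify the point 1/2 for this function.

The term (9/20)*sqrt(1 - v/(1/2)) has argument 1 - 1/2/(1/2) = 0 at 1/2: a square-root (algebraic, two-sheeted) branch point; the remaining terms are analytic or single-valued there.

The point is an algebraic (square-root) branch point.


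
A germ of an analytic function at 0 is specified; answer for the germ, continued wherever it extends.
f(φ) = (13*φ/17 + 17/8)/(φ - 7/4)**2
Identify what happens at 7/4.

The denominator factor φ - 7/4 vanishes at 7/4 and appears to the power 2; the numerator there equals 471/136, nonzero, and no other factor vanishes.
Hence a pole whose order is the multiplicity, 2.

The point is a pole of order 2.


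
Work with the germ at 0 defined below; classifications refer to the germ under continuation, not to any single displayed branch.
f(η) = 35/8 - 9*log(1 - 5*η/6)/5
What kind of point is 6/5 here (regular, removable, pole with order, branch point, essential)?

The term (-9/5)*log(1 - η/(6/5)) has argument 1 - 6/5/(6/5) = 0 at 6/5: a logarithmic (infinitely-sheeted) branch point; the remaining terms are analytic or single-valued there.

The point is a logarithmic branch point.


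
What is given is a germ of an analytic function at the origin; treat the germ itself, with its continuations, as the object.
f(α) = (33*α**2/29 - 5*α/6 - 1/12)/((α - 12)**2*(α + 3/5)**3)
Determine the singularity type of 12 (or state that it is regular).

The denominator factor α - 12 vanishes at 12 and appears to the power 2; the numerator there equals 53515/348, nonzero, and no other factor vanishes.
Hence a pole whose order is the multiplicity, 2.

The point is a pole of order 2.


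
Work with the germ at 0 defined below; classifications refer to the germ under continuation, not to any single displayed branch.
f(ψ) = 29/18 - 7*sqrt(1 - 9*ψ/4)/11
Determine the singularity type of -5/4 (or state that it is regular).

There is no denominator, hence no pole anywhere.
Branch term sqrt(1 - ψ/(4/9)): argument at -5/4 is 61/16, nonzero, so -5/4 is not its branch point (a point on a principal cut is still regular for the continued germ).
So the germ continues analytically to -5/4.

The point is a regular point.


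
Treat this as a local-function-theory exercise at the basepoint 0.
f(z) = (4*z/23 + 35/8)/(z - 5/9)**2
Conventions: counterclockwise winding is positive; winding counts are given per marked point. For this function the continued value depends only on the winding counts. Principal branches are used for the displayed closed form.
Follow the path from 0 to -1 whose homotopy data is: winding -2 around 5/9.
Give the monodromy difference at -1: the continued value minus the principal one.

The function is rational, hence single-valued: continuing it around any pole returns the same value, so the difference is 0.

Continued minus principal equals 0.


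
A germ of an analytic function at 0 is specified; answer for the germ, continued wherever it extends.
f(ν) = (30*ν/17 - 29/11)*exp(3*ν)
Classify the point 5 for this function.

There is no denominator, hence no pole anywhere.
The factor exp(3*ν) is entire.
So the germ continues analytically to 5.

The point is a regular point.


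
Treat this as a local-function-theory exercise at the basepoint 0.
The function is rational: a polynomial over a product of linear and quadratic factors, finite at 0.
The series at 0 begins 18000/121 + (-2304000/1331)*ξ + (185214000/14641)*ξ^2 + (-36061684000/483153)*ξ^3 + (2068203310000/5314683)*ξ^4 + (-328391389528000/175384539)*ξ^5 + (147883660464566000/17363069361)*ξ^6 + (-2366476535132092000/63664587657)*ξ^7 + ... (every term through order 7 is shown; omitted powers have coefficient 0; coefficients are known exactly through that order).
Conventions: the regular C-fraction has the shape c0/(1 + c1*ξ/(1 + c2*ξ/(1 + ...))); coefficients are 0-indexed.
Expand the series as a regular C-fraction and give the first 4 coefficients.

Taylor coefficients (read off): a_0 = 18000/121, a_1 = -2304000/1331, a_2 = 185214000/14641, a_3 = -36061684000/483153.
c0 = a_0 = 18000/121. Peel one level at a time: if S = 1 + c*ξ/S' with S'(0) = 1, then c is the ξ-coefficient of S and S' = c*ξ/(S - 1).
S_1 = c0/f = 1 + (128/11)*ξ + (18283/363)*ξ^2 + ...; c1 = 128/11.
S_2 = c1*ξ/(S_1 - 1) = 1 + (-18283/4224)*ξ + (550737707/53526528)*ξ^2 + ...; c2 = -18283/4224.
S_3 = c2*ξ/(S_2 - 1) = 1 + (550737707/231682176)*ξ + ...; c3 = 550737707/231682176.

The regular C-fraction coefficients are [18000/121, 128/11, -18283/4224, 550737707/231682176].


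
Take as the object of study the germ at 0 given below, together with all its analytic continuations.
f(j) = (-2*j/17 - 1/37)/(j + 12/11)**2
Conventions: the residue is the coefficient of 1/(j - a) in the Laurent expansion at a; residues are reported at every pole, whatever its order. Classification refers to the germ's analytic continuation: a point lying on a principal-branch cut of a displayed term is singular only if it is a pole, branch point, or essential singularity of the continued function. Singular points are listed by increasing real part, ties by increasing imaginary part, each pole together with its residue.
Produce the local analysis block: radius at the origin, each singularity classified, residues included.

Denominator factor (j + 12/11)^2: pole of order 2 at -12/11, modulus 12/11.
The radius of convergence is the smallest modulus among the singular points: 12/11.
At the order-2 pole -12/11 set g(j) = (j - (-12/11))^2*f(j) = -2*j/17 - 1/37.
Order-2 pole: residue = g'(a); g'(-12/11) = -2/17, so the residue is -2/17.

Radius of convergence at 0: 12/11.
At -12/11: a pole of order 2; residue -2/17.


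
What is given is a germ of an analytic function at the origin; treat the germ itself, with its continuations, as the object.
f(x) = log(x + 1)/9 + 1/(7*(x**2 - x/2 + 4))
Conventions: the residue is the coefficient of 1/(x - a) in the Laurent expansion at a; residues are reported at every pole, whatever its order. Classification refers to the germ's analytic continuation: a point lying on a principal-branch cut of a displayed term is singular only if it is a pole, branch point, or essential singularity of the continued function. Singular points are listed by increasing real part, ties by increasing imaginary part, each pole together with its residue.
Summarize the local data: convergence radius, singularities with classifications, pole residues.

Denominator factor (x**2 - x/2 + 4): discriminant -63/4, complex-conjugate roots (1/4) + ((3/4)*sqrt(7))*i and (1/4) - ((3/4)*sqrt(7))*i; poles of order 1, moduli 2 and 2.
Branch term (1/9)*log(1 - x/(-1)): its argument vanishes at x = -1, a logarithmic branch point, modulus 1.
The radius of convergence is the smallest modulus among the singular points: 1.
The branch term is analytic at (1/4) - ((3/4)*sqrt(7))*i and contributes nothing to the residue; only the rational part matters.
The factor x**2 - x/2 + 4 splits as (x - a)(x - a') with a = (1/4) - ((3/4)*sqrt(7))*i, a' = (1/4) + ((3/4)*sqrt(7))*i. At the order-1 pole a set g(x) = (x - a)*(rational part) = [1/7] / (x - a').
Simple pole: residue = g(a) at a = (1/4) - ((3/4)*sqrt(7))*i, which is ((2/147)*sqrt(7))*i.
The branch term is analytic at (1/4) + ((3/4)*sqrt(7))*i and contributes nothing to the residue; only the rational part matters.
The factor x**2 - x/2 + 4 splits as (x - a)(x - a') with a = (1/4) + ((3/4)*sqrt(7))*i, a' = (1/4) - ((3/4)*sqrt(7))*i. At the order-1 pole a set g(x) = (x - a)*(rational part) = [1/7] / (x - a').
Simple pole: residue = g(a) at a = (1/4) + ((3/4)*sqrt(7))*i, which is -((2/147)*sqrt(7))*i.
List the singular points by increasing real part (a conjugate pair: the negative imaginary part first).

Radius of convergence at 0: 1.
At -1: a logarithmic branch point.
At (1/4) - ((3/4)*sqrt(7))*i: a pole of order 1; residue ((2/147)*sqrt(7))*i.
At (1/4) + ((3/4)*sqrt(7))*i: a pole of order 1; residue -((2/147)*sqrt(7))*i.


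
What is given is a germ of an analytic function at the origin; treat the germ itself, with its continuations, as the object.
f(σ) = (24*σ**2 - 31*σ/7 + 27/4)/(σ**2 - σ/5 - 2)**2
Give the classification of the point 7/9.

The point is a regular point.

Denominator factors: σ**2 - σ/5 - 2 = -628/405 at σ = 7/9 — none vanishes.
So the germ continues analytically to 7/9.


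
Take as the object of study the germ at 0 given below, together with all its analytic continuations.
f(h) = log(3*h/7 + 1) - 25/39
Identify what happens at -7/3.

The term (1)*log(1 - h/(-7/3)) has argument 1 - -7/3/(-7/3) = 0 at -7/3: a logarithmic (infinitely-sheeted) branch point; the remaining terms are analytic or single-valued there.

The point is a logarithmic branch point.


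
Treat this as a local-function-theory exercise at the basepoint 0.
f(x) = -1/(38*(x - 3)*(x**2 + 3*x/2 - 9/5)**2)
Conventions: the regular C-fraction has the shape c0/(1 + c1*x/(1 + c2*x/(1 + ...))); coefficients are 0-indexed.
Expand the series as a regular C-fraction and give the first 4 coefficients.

The regular C-fraction coefficients are [25/9234, -2, 5/72, -557/72].

Taylor coefficients (expand at 0): a_0 = 25/9234, a_1 = 25/4617, a_2 = 3475/332424, a_3 = 17225/997272.
c0 = a_0 = 25/9234. Peel one level at a time: if S = 1 + c*x/S' with S'(0) = 1, then c is the x-coefficient of S and S' = c*x/(S - 1).
S_1 = c0/f = 1 + (-2)*x + (5/36)*x^2 + ...; c1 = -2.
S_2 = c1*x/(S_1 - 1) = 1 + (5/72)*x + (2785/5184)*x^2 + ...; c2 = 5/72.
S_3 = c2*x/(S_2 - 1) = 1 + (-557/72)*x + ...; c3 = -557/72.


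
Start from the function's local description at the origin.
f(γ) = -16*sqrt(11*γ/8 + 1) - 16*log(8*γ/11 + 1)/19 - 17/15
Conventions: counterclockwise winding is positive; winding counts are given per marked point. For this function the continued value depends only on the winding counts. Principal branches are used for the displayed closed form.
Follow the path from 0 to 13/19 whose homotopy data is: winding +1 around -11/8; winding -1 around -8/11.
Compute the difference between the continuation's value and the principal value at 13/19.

Continued minus principal equals ((8/19)*sqrt(11210)) - ((32/19)*pi)*i.

The rational part is single-valued and drops out of the difference; each branch term changes only by its own monodromy.
(-16)*sqrt(1 - γ/(-8/11)): winding -1 is odd, the square root flips sign, contributing -2*(-16)*sqrt(1 - (13/19)/(-8/11)) = -2*(-16)*sqrt(295/152) = (8/19)*sqrt(11210).
(-16/19)*log(1 - γ/(-11/8)): each positive loop around -11/8 adds 2*pi*i to the log, so winding +1 contributes (-16/19)*(1)*2*pi*i = -(32/19)*pi*i.
Summing the contributions at γ = 13/19 gives ((8/19)*sqrt(11210)) - ((32/19)*pi)*i.


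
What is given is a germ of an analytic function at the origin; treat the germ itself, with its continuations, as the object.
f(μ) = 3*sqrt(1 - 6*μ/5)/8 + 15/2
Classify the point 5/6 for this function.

The term (3/8)*sqrt(1 - μ/(5/6)) has argument 1 - 5/6/(5/6) = 0 at 5/6: a square-root (algebraic, two-sheeted) branch point; the remaining terms are analytic or single-valued there.

The point is an algebraic (square-root) branch point.


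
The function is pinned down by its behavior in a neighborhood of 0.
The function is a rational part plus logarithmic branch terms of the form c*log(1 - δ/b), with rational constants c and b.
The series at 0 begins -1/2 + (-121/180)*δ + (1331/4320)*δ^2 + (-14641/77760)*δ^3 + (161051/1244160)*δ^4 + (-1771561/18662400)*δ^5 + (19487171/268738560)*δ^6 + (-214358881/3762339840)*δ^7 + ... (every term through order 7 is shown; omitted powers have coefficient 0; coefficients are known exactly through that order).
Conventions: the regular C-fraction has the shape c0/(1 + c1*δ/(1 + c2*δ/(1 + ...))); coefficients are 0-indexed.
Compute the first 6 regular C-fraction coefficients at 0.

The regular C-fraction coefficients are [-1/2, -121/90, 649/360, 55/1416, 99/236, 649/4860].

Taylor coefficients (read off): a_0 = -1/2, a_1 = -121/180, a_2 = 1331/4320, a_3 = -14641/77760, a_4 = 161051/1244160, a_5 = -1771561/18662400.
c0 = a_0 = -1/2. Peel one level at a time: if S = 1 + c*δ/S' with S'(0) = 1, then c is the δ-coefficient of S and S' = c*δ/(S - 1).
S_1 = c0/f = 1 + (-121/90)*δ + (78529/32400)*δ^2 + ...; c1 = -121/90.
S_2 = c1*δ/(S_1 - 1) = 1 + (649/360)*δ + (-121/1728)*δ^2 + ...; c2 = 649/360.
S_3 = c2*δ/(S_2 - 1) = 1 + (55/1416)*δ + (-1815/111392)*δ^2 + ...; c3 = 55/1416.
S_4 = c3*δ/(S_3 - 1) = 1 + (99/236)*δ + (-121/2160)*δ^2 + ...; c4 = 99/236.
S_5 = c4*δ/(S_4 - 1) = 1 + (649/4860)*δ + ...; c5 = 649/4860.


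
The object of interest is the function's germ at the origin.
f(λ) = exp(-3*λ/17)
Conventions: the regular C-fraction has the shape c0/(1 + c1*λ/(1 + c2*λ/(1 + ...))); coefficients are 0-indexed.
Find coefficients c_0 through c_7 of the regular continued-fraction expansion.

Taylor coefficients (expand at 0): a_0 = 1, a_1 = -3/17, a_2 = 9/578, a_3 = -9/9826, a_4 = 27/668168, a_5 = -81/56794280, a_6 = 81/1931005520, a_7 = -243/229789656880.
c0 = a_0 = 1. Peel one level at a time: if S = 1 + c*λ/S' with S'(0) = 1, then c is the λ-coefficient of S and S' = c*λ/(S - 1).
S_1 = c0/f = 1 + (3/17)*λ + (9/578)*λ^2 + ...; c1 = 3/17.
S_2 = c1*λ/(S_1 - 1) = 1 + (-3/34)*λ + (3/1156)*λ^2 + ...; c2 = -3/34.
S_3 = c2*λ/(S_2 - 1) = 1 + (1/34)*λ + (1/1156)*λ^2 + ...; c3 = 1/34.
S_4 = c3*λ/(S_3 - 1) = 1 + (-1/34)*λ + (3/5780)*λ^2 + ...; c4 = -1/34.
S_5 = c4*λ/(S_4 - 1) = 1 + (3/170)*λ + (9/28900)*λ^2 + ...; c5 = 3/170.
S_6 = c5*λ/(S_5 - 1) = 1 + (-3/170)*λ + (9/40460)*λ^2 + ...; c6 = -3/170.
S_7 = c6*λ/(S_6 - 1) = 1 + (3/238)*λ + ...; c7 = 3/238.

The regular C-fraction coefficients are [1, 3/17, -3/34, 1/34, -1/34, 3/170, -3/170, 3/238].


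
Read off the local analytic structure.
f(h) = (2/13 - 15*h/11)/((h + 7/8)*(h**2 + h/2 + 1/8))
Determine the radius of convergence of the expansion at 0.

Denominator factor (h**2 + h/2 + 1/8): discriminant -1/4, complex-conjugate roots (-1/4) + (1/4)*i and (-1/4) - (1/4)*i; poles of order 1, moduli (1/4)*sqrt(2) and (1/4)*sqrt(2).
Denominator factor (h + 7/8): pole of order 1 at -7/8, modulus 7/8.
The radius of convergence is the smallest modulus among the singular points: (1/4)*sqrt(2).

The radius of convergence is (1/4)*sqrt(2).


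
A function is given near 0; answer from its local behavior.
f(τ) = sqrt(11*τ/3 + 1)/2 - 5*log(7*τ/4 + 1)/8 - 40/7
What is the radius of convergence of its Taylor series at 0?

The radius of convergence is 3/11.

Branch term (1/2)*sqrt(1 - τ/(-3/11)): its argument vanishes at τ = -3/11, a square-root branch point, modulus 3/11.
Branch term (-5/8)*log(1 - τ/(-4/7)): its argument vanishes at τ = -4/7, a logarithmic branch point, modulus 4/7.
The radius of convergence is the smallest modulus among the singular points: 3/11.


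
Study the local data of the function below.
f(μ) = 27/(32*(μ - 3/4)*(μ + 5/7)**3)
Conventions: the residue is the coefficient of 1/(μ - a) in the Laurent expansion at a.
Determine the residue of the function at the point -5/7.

The residue is -18522/68921.

At the order-3 pole -5/7 set g(μ) = (μ - (-5/7))^3*f(μ) = 27/(32*(μ - 3/4)).
Order-3 pole: residue = g''(a)/2; g''(-5/7) = -37044/68921, so the residue is -18522/68921.


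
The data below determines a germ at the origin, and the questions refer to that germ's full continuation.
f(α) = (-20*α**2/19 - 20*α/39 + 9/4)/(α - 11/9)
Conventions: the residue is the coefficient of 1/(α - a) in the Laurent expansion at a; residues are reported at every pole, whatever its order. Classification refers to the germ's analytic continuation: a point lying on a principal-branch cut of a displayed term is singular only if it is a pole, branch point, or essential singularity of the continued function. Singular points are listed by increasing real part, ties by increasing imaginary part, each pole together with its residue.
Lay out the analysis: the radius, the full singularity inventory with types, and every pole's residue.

Radius of convergence at 0: 11/9.
At 11/9: a pole of order 1; residue 4063/80028.

Denominator factor (α - 11/9): pole of order 1 at 11/9, modulus 11/9.
The radius of convergence is the smallest modulus among the singular points: 11/9.
At the order-1 pole 11/9 set g(α) = (α - (11/9))*f(α) = -20*α**2/19 - 20*α/39 + 9/4.
Simple pole: residue = g(a) at a = 11/9, which is 4063/80028.


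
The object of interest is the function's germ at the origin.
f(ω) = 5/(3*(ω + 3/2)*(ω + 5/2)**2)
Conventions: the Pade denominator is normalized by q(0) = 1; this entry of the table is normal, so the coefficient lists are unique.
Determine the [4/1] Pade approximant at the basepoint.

Taylor coefficients needed (expand at 0): a_0 = 8/45, a_1 = -176/675, a_2 = 2624/10125, a_3 = -33152/151875, a_4 = 76672/455625, a_5 = -4206848/34171875.
Write the denominator as Q(ω) = 1 + q1*ω. Requiring Q*f - P = O(ω^6) with deg P <= 4 kills the coefficients of ω^5..ω^5 in Q*f:
  ω^5: a_5 + q1*a_4 = 0, i.e. -4206848/34171875 + (76672/455625)*q1 = 0.
Solving this linear system: q1 = 32866/44925.
The numerator is Q*f truncated at degree 4: P0 = a_0 = 8/45; P1 = a_1 + q1*a_0 = -88064/673875; P2 = a_2 + q1*a_1 = 76832/1123125; P3 = a_3 + q1*a_2 = -483328/16846875; P4 = a_4 + q1*a_3 = 723328/84234375.

The Pade approximant has numerator coefficients [8/45, -88064/673875, 76832/1123125, -483328/16846875, 723328/84234375]; denominator coefficients [1, 32866/44925].


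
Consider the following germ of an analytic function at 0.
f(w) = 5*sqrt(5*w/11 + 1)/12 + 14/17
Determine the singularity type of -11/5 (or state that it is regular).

The point is an algebraic (square-root) branch point.

The term (5/12)*sqrt(1 - w/(-11/5)) has argument 1 - -11/5/(-11/5) = 0 at -11/5: a square-root (algebraic, two-sheeted) branch point; the remaining terms are analytic or single-valued there.


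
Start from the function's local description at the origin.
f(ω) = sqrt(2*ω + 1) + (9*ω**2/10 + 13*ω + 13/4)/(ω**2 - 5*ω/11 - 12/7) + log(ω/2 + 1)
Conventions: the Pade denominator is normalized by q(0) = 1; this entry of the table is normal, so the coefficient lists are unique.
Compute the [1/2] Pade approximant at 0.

The Pade approximant has numerator coefficients [-43/48, -190934422967/34007829834]; denominator coefficients [1, 2564358287/68015659668, -223545111221/340078298340].

Taylor coefficients needed (expand at 0): a_0 = -43/48, a_1 = -35359/6336, a_2 = -1582619/4181760, a_3 = -403405231/110398464.
Write the denominator as Q(ω) = 1 + q1*ω + q2*ω^2. Requiring Q*f - P = O(ω^4) with deg P <= 1 kills the coefficients of ω^2..ω^3 in Q*f:
  ω^2: a_2 + q1*a_1 + q2*a_0 = 0, i.e. -1582619/4181760 + (-35359/6336)*q1 + (-43/48)*q2 = 0.
  ω^3: a_3 + q1*a_2 + q2*a_1 = 0, i.e. -403405231/110398464 + (-1582619/4181760)*q1 + (-35359/6336)*q2 = 0.
Solving this linear system: q1 = 2564358287/68015659668, q2 = -223545111221/340078298340.
The numerator is Q*f truncated at degree 1: P0 = a_0 = -43/48; P1 = a_1 + q1*a_0 = -190934422967/34007829834.


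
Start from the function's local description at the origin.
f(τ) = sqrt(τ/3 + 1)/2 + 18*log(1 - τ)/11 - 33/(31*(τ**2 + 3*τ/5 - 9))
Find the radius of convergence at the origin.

The radius of convergence is 1.

Denominator factor (τ**2 + 3*τ/5 - 9): discriminant 909/25, real irrational roots -3/10 + (3/10)*sqrt(101) and -3/10 - (3/10)*sqrt(101); poles of order 1, moduli -3/10 + (3/10)*sqrt(101) and 3/10 + (3/10)*sqrt(101).
Branch term (18/11)*log(1 - τ/(1)): its argument vanishes at τ = 1, a logarithmic branch point, modulus 1.
Branch term (1/2)*sqrt(1 - τ/(-3)): its argument vanishes at τ = -3, a square-root branch point, modulus 3.
The radius of convergence is the smallest modulus among the singular points: 1.


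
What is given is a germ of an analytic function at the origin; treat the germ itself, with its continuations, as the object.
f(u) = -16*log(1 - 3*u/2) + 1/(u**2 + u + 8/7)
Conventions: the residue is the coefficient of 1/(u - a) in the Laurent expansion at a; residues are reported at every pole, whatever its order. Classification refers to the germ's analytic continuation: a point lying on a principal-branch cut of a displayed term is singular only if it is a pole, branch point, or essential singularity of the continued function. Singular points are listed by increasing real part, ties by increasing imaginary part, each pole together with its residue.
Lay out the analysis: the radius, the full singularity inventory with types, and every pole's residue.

Radius of convergence at 0: 2/3.
At (-1/2) - ((5/14)*sqrt(7))*i: a pole of order 1; residue ((1/5)*sqrt(7))*i.
At (-1/2) + ((5/14)*sqrt(7))*i: a pole of order 1; residue -((1/5)*sqrt(7))*i.
At 2/3: a logarithmic branch point.

Denominator factor (u**2 + u + 8/7): discriminant -25/7, complex-conjugate roots (-1/2) + ((5/14)*sqrt(7))*i and (-1/2) - ((5/14)*sqrt(7))*i; poles of order 1, moduli (2/7)*sqrt(14) and (2/7)*sqrt(14).
Branch term (-16)*log(1 - u/(2/3)): its argument vanishes at u = 2/3, a logarithmic branch point, modulus 2/3.
The radius of convergence is the smallest modulus among the singular points: 2/3.
The branch term is analytic at (-1/2) - ((5/14)*sqrt(7))*i and contributes nothing to the residue; only the rational part matters.
The factor u**2 + u + 8/7 splits as (u - a)(u - a') with a = (-1/2) - ((5/14)*sqrt(7))*i, a' = (-1/2) + ((5/14)*sqrt(7))*i. At the order-1 pole a set g(u) = (u - a)*(rational part) = [1] / (u - a').
Simple pole: residue = g(a) at a = (-1/2) - ((5/14)*sqrt(7))*i, which is ((1/5)*sqrt(7))*i.
The branch term is analytic at (-1/2) + ((5/14)*sqrt(7))*i and contributes nothing to the residue; only the rational part matters.
The factor u**2 + u + 8/7 splits as (u - a)(u - a') with a = (-1/2) + ((5/14)*sqrt(7))*i, a' = (-1/2) - ((5/14)*sqrt(7))*i. At the order-1 pole a set g(u) = (u - a)*(rational part) = [1] / (u - a').
Simple pole: residue = g(a) at a = (-1/2) + ((5/14)*sqrt(7))*i, which is -((1/5)*sqrt(7))*i.
List the singular points by increasing real part (a conjugate pair: the negative imaginary part first).


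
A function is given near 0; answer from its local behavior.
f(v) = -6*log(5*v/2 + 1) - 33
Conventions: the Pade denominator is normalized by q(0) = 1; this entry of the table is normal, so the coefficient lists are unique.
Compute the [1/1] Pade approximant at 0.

Taylor coefficients needed (expand at 0): a_0 = -33, a_1 = -15, a_2 = 75/4.
Write the denominator as Q(v) = 1 + q1*v. Requiring Q*f - P = O(v^3) with deg P <= 1 kills the coefficients of v^2..v^2 in Q*f:
  v^2: a_2 + q1*a_1 = 0, i.e. 75/4 + (-15)*q1 = 0.
Solving this linear system: q1 = 5/4.
The numerator is Q*f truncated at degree 1: P0 = a_0 = -33; P1 = a_1 + q1*a_0 = -225/4.

The Pade approximant has numerator coefficients [-33, -225/4]; denominator coefficients [1, 5/4].


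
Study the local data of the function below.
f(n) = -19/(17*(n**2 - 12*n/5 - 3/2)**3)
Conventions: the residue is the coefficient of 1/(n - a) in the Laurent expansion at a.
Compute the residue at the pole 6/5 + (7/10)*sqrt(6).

The residue is -(59375/10285884)*sqrt(6).

The factor n**2 - 12*n/5 - 3/2 splits as (n - a)(n - a') with a = 6/5 + (7/10)*sqrt(6), a' = 6/5 - (7/10)*sqrt(6). At the order-3 pole a set g(n) = (n - a)^3*f(n) = [-19/17] / (n - a')^3.
Order-3 pole: residue = g''(a)/2; g''(6/5 + (7/10)*sqrt(6)) = -(59375/5142942)*sqrt(6), so the residue is -(59375/10285884)*sqrt(6).


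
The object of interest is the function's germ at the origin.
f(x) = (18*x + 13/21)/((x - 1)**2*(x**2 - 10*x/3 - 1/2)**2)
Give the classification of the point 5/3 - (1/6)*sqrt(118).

The denominator factor x**2 - 10*x/3 - 1/2 vanishes at 5/3 - (1/6)*sqrt(118) and appears to the power 2; the numerator there equals 643/21 - (3)*sqrt(118), nonzero, and no other factor vanishes.
Hence a pole whose order is the multiplicity, 2.

The point is a pole of order 2.


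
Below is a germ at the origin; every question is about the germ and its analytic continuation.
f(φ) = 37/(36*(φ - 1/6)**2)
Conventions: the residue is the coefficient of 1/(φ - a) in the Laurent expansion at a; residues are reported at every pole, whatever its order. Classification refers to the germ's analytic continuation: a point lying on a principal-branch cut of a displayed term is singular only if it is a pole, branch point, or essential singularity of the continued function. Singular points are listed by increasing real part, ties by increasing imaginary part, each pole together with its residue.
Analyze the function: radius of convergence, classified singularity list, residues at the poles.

Radius of convergence at 0: 1/6.
At 1/6: a pole of order 2; residue 0.

Denominator factor (φ - 1/6)^2: pole of order 2 at 1/6, modulus 1/6.
The radius of convergence is the smallest modulus among the singular points: 1/6.
At the order-2 pole 1/6 set g(φ) = (φ - (1/6))^2*f(φ) = 37/36.
Order-2 pole: residue = g'(a); g'(1/6) = 0, so the residue is 0.


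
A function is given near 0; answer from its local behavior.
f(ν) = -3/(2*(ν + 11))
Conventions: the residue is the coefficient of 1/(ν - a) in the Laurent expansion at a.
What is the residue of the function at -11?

The residue is -3/2.

At the order-1 pole -11 set g(ν) = (ν - (-11))*f(ν) = -3/2.
Simple pole: residue = g(a) at a = -11, which is -3/2.


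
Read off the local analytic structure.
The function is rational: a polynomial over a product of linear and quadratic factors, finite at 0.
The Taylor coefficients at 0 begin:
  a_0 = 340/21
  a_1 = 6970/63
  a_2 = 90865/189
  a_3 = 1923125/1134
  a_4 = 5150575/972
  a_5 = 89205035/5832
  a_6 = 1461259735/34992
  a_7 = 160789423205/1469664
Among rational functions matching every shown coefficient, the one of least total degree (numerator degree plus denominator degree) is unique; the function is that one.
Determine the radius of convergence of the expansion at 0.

The radius of convergence is 1/2.

No rational of total degree below 4 reproduces all 8 coefficients; solving the [0/4] Pade equations on them gives f(δ) = 17/(7*(δ - 6/5)*(δ - 1/2)**3), whose expansion matches every shown term.
Denominator factor (δ - 6/5): pole of order 1 at 6/5, modulus 6/5.
Denominator factor (δ - 1/2)^3: pole of order 3 at 1/2, modulus 1/2.
The radius of convergence is the smallest modulus among the singular points: 1/2.


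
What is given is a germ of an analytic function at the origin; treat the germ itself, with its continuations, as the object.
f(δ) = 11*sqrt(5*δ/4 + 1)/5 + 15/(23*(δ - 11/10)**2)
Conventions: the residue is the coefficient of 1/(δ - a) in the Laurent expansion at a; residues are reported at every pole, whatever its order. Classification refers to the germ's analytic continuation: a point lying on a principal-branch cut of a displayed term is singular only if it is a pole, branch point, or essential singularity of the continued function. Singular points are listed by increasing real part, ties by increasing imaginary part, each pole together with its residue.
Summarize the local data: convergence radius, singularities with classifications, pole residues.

Denominator factor (δ - 11/10)^2: pole of order 2 at 11/10, modulus 11/10.
Branch term (11/5)*sqrt(1 - δ/(-4/5)): its argument vanishes at δ = -4/5, a square-root branch point, modulus 4/5.
The radius of convergence is the smallest modulus among the singular points: 4/5.
The branch term is analytic at 11/10 and contributes nothing to the residue; only the rational part matters.
At the order-2 pole 11/10 set g(δ) = (δ - (11/10))^2*(rational part) = 15/23.
Order-2 pole: residue = g'(a); g'(11/10) = 0, so the residue is 0.
List the singular points by increasing real part (a conjugate pair: the negative imaginary part first).

Radius of convergence at 0: 4/5.
At -4/5: an algebraic (square-root) branch point.
At 11/10: a pole of order 2; residue 0.


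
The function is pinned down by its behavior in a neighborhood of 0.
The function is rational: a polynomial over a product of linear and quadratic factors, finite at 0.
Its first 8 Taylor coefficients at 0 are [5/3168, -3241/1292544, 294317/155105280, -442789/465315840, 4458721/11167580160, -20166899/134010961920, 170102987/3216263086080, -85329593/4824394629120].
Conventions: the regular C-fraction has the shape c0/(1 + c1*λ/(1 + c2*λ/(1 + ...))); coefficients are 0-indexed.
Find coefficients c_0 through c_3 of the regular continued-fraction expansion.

The regular C-fraction coefficients are [5/3168, 3241/2040, -458391/550970, 18397356259/79234412320].


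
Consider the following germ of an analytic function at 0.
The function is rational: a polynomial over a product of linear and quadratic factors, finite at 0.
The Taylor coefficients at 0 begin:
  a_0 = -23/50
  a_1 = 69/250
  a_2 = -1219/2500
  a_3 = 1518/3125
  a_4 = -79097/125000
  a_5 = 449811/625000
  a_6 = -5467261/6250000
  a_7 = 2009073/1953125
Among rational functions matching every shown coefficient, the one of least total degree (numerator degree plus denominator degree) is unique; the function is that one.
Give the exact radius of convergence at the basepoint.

The radius of convergence is -3/7 + (1/7)*sqrt(79).

No rational of total degree below 2 reproduces all 8 coefficients; solving the [0/2] Pade equations on them gives f(z) = 23/(35*(z**2 - 6*z/7 - 10/7)), whose expansion matches every shown term.
Denominator factor (z**2 - 6*z/7 - 10/7): discriminant 316/49, real irrational roots 3/7 + (1/7)*sqrt(79) and 3/7 - (1/7)*sqrt(79); poles of order 1, moduli 3/7 + (1/7)*sqrt(79) and -3/7 + (1/7)*sqrt(79).
The radius of convergence is the smallest modulus among the singular points: -3/7 + (1/7)*sqrt(79).


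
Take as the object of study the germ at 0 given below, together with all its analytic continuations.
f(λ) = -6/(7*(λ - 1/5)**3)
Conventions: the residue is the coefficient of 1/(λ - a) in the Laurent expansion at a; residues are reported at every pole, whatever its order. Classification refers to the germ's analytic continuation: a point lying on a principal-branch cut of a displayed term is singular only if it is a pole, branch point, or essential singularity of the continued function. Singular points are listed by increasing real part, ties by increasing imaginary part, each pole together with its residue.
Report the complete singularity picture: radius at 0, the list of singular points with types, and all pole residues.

Radius of convergence at 0: 1/5.
At 1/5: a pole of order 3; residue 0.

Denominator factor (λ - 1/5)^3: pole of order 3 at 1/5, modulus 1/5.
The radius of convergence is the smallest modulus among the singular points: 1/5.
At the order-3 pole 1/5 set g(λ) = (λ - (1/5))^3*f(λ) = -6/7.
Order-3 pole: residue = g''(a)/2; g''(1/5) = 0, so the residue is 0.


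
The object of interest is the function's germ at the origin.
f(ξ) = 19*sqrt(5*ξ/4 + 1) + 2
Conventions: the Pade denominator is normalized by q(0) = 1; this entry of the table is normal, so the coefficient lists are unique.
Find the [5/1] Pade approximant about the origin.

The Pade approximant has numerator coefficients [21, 505/16, 475/64, -2375/2048, 11875/32768, -59375/524288]; denominator coefficients [1, 15/16].

Taylor coefficients needed (expand at 0): a_0 = 21, a_1 = 95/8, a_2 = -475/128, a_3 = 2375/1024, a_4 = -59375/32768, a_5 = 415625/262144, a_6 = -6234375/4194304.
Write the denominator as Q(ξ) = 1 + q1*ξ. Requiring Q*f - P = O(ξ^7) with deg P <= 5 kills the coefficients of ξ^6..ξ^6 in Q*f:
  ξ^6: a_6 + q1*a_5 = 0, i.e. -6234375/4194304 + (415625/262144)*q1 = 0.
Solving this linear system: q1 = 15/16.
The numerator is Q*f truncated at degree 5: P0 = a_0 = 21; P1 = a_1 + q1*a_0 = 505/16; P2 = a_2 + q1*a_1 = 475/64; P3 = a_3 + q1*a_2 = -2375/2048; P4 = a_4 + q1*a_3 = 11875/32768; P5 = a_5 + q1*a_4 = -59375/524288.


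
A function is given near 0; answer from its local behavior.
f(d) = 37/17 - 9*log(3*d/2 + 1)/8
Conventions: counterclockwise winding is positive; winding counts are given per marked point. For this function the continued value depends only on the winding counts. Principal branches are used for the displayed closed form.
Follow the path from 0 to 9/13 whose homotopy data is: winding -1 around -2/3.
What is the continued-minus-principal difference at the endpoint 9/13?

Continued minus principal equals (9/4)*pi*i.

The rational part is single-valued and drops out of the difference; each branch term changes only by its own monodromy.
(-9/8)*log(1 - d/(-2/3)): each positive loop around -2/3 adds 2*pi*i to the log, so winding -1 contributes (-9/8)*(-1)*2*pi*i = (9/4)*pi*i.
Summing the contributions at d = 9/13 gives (9/4)*pi*i.


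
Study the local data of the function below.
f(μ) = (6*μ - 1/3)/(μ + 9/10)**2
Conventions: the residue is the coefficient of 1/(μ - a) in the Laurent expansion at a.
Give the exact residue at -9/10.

The residue is 6.

At the order-2 pole -9/10 set g(μ) = (μ - (-9/10))^2*f(μ) = 6*μ - 1/3.
Order-2 pole: residue = g'(a); g'(-9/10) = 6, so the residue is 6.


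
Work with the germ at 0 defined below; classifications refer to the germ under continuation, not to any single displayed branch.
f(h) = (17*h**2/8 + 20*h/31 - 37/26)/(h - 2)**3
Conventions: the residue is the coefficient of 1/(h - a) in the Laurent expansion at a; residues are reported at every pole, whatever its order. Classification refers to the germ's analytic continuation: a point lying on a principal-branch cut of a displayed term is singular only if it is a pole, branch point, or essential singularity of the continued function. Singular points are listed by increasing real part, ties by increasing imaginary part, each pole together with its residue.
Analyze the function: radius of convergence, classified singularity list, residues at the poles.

Denominator factor (h - 2)^3: pole of order 3 at 2, modulus 2.
The radius of convergence is the smallest modulus among the singular points: 2.
At the order-3 pole 2 set g(h) = (h - (2))^3*f(h) = 17*h**2/8 + 20*h/31 - 37/26.
Order-3 pole: residue = g''(a)/2; g''(2) = 17/4, so the residue is 17/8.

Radius of convergence at 0: 2.
At 2: a pole of order 3; residue 17/8.


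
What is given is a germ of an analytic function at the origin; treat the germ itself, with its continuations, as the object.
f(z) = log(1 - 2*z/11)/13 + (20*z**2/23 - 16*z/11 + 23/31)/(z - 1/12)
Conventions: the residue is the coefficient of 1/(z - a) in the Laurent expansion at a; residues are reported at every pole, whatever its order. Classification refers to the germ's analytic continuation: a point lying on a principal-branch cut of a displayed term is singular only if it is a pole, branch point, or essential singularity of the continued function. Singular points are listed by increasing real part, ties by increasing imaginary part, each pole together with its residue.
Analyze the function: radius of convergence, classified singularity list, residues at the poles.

Denominator factor (z - 1/12): pole of order 1 at 1/12, modulus 1/12.
Branch term (1/13)*log(1 - z/(11/2)): its argument vanishes at z = 11/2, a logarithmic branch point, modulus 11/2.
The radius of convergence is the smallest modulus among the singular points: 1/12.
The branch term is analytic at 1/12 and contributes nothing to the residue; only the rational part matters.
At the order-1 pole 1/12 set g(z) = (z - (1/12))*(rational part) = 20*z**2/23 - 16*z/11 + 23/31.
Simple pole: residue = g(a) at a = 1/12, which is 176965/282348.
List the singular points by increasing real part (a conjugate pair: the negative imaginary part first).

Radius of convergence at 0: 1/12.
At 1/12: a pole of order 1; residue 176965/282348.
At 11/2: a logarithmic branch point.


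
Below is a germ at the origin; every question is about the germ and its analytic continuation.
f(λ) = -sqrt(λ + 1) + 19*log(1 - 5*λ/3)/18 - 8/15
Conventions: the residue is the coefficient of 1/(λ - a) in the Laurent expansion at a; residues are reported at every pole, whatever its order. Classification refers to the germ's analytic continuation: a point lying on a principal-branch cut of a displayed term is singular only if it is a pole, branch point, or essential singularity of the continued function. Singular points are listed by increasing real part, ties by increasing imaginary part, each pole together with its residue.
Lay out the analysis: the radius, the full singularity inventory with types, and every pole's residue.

Radius of convergence at 0: 3/5.
At -1: an algebraic (square-root) branch point.
At 3/5: a logarithmic branch point.

Branch term (19/18)*log(1 - λ/(3/5)): its argument vanishes at λ = 3/5, a logarithmic branch point, modulus 3/5.
Branch term (-1)*sqrt(1 - λ/(-1)): its argument vanishes at λ = -1, a square-root branch point, modulus 1.
The radius of convergence is the smallest modulus among the singular points: 3/5.
List the singular points by increasing real part (a conjugate pair: the negative imaginary part first).
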